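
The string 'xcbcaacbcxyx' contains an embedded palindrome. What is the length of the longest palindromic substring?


Scanning 'xcbcaacbcxyx' for palindromic substrings.
Substring at positions 0-9: 'xcbcaacbcx'.
Check: reverse('xcbcaacbcx') = 'xcbcaacbcx' -> palindrome confirmed.
Neighbouring characters ('-' / 'y') break symmetry, so it cannot extend further.
No longer palindromic substring exists; longest length = 10

10


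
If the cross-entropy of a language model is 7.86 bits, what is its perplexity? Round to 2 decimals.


Perplexity formula: PP = 2^H
H = 7.86
PP = 2^7.86
Decompose: 2^7.86 = 2^7 * 2^0.86
2^7 = 128, 2^0.86 ~ 1.8150383
PP ~ 128 * 1.8150383 = 232.3249024
Rounded to 2 decimals: 232.32

232.32


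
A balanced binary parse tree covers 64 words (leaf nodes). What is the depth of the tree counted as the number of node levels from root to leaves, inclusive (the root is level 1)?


In a balanced binary tree with n leaves the deepest leaf is ceil(log2(n)) edges below the root,
so counting node levels inclusive of root and leaves gives ceil(log2(n)) + 1 levels.
log2(64) = 6.0000
ceil(6.0000) = 6
levels = 6 + 1 = 7

7


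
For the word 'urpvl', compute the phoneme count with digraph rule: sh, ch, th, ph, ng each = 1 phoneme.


Parsing 'urpvl' greedily, digraphs first:
  'u' -> vowel phoneme (phonemes so far: 1)
  'r' -> consonant phoneme (phonemes so far: 2)
  'p' -> consonant phoneme (phonemes so far: 3)
  'v' -> consonant phoneme (phonemes so far: 4)
  'l' -> consonant phoneme (phonemes so far: 5)
Total phonemes: 5

5


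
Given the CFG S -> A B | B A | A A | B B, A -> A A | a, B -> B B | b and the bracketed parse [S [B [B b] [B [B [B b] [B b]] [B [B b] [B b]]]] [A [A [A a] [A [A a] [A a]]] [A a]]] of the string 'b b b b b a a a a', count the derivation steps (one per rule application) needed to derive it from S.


Every bracketed nonterminal node [X ...] in the tree is produced by exactly one rule application.
Reading the tree off as a leftmost derivation:
  Step 1: S  =>  B A   (applied S -> B A)
  Step 2: B A  =>  B B A   (applied B -> B B)
  Step 3: B B A  =>  b B A   (applied B -> b)
  Step 4: b B A  =>  b B B A   (applied B -> B B)
  Step 5: b B B A  =>  b B B B A   (applied B -> B B)
  Step 6: b B B B A  =>  b b B B A   (applied B -> b)
  Step 7: b b B B A  =>  b b b B A   (applied B -> b)
  Step 8: b b b B A  =>  b b b B B A   (applied B -> B B)
  Step 9: b b b B B A  =>  b b b b B A   (applied B -> b)
  Step 10: b b b b B A  =>  b b b b b A   (applied B -> b)
  Step 11: b b b b b A  =>  b b b b b A A   (applied A -> A A)
  Step 12: b b b b b A A  =>  b b b b b A A A   (applied A -> A A)
  Step 13: b b b b b A A A  =>  b b b b b a A A   (applied A -> a)
  Step 14: b b b b b a A A  =>  b b b b b a A A A   (applied A -> A A)
  Step 15: b b b b b a A A A  =>  b b b b b a a A A   (applied A -> a)
  Step 16: b b b b b a a A A  =>  b b b b b a a a A   (applied A -> a)
  Step 17: b b b b b a a a A  =>  b b b b b a a a a   (applied A -> a)
Final yield: b b b b b a a a a
Total rewrite steps: 17

17


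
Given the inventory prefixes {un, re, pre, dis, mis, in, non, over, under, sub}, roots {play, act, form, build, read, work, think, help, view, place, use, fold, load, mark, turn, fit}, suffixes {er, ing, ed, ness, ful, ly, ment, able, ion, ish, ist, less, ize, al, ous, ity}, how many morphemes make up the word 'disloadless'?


Segmenting 'disloadless' against the inventory:
  'dis' -> prefix (morpheme 1)
  'load' -> root (morpheme 2)
  'less' -> suffix (morpheme 3)
Total morphemes: 3

3


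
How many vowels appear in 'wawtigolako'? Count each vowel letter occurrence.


Scanning each character of 'wawtigolako':
  Position 1: 'w' -> consonant (running count: 0)
  Position 2: 'a' -> vowel (running count: 1)
  Position 3: 'w' -> consonant (running count: 1)
  Position 4: 't' -> consonant (running count: 1)
  Position 5: 'i' -> vowel (running count: 2)
  Position 6: 'g' -> consonant (running count: 2)
  Position 7: 'o' -> vowel (running count: 3)
  Position 8: 'l' -> consonant (running count: 3)
  Position 9: 'a' -> vowel (running count: 4)
  Position 10: 'k' -> consonant (running count: 4)
  Position 11: 'o' -> vowel (running count: 5)
Total vowels: 5

5


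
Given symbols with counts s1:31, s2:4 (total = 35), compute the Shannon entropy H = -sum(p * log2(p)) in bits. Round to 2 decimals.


Computing entropy H = -sum(p_i * log2(p_i)):
  s1: p = 31/35 = 0.8857, -p*log2(p) = 0.1551
  s2: p = 4/35 = 0.1143, -p*log2(p) = 0.3576
H = sum of terms = 0.5127
Rounded to 2 decimals: 0.51

0.51


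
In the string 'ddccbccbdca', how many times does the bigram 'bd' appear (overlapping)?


Scanning 'ddccbccbdca' for bigram 'bd':
  Position 0: 'dd' -> no
  Position 1: 'dc' -> no
  Position 2: 'cc' -> no
  Position 3: 'cb' -> no
  Position 4: 'bc' -> no
  Position 5: 'cc' -> no
  Position 6: 'cb' -> no
  Position 7: 'bd' -> MATCH
  Position 8: 'dc' -> no
  Position 9: 'ca' -> no
Total matches: 1

1


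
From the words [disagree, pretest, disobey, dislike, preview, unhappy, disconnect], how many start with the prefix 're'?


Checking each word for prefix 're':
  'disagree' -> no (count: 0)
  'pretest' -> no (count: 0)
  'disobey' -> no (count: 0)
  'dislike' -> no (count: 0)
  'preview' -> no (count: 0)
  'unhappy' -> no (count: 0)
  'disconnect' -> no (count: 0)
Total with prefix 're': 0

0


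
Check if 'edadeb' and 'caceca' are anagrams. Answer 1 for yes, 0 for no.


Sort characters of 'edadeb': 'abddee'
Sort characters of 'caceca': 'aaccce'
Sorted forms differ -> they are NOT anagrams
Result: 0

0


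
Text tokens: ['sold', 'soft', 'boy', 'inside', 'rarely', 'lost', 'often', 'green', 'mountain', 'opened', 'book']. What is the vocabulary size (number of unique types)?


Listing all tokens and tracking unique types:
  Token 1: 'sold' -> NEW (unique so far: 1)
  Token 2: 'soft' -> NEW (unique so far: 2)
  Token 3: 'boy' -> NEW (unique so far: 3)
  Token 4: 'inside' -> NEW (unique so far: 4)
  Token 5: 'rarely' -> NEW (unique so far: 5)
  Token 6: 'lost' -> NEW (unique so far: 6)
  Token 7: 'often' -> NEW (unique so far: 7)
  Token 8: 'green' -> NEW (unique so far: 8)
  Token 9: 'mountain' -> NEW (unique so far: 9)
  Token 10: 'opened' -> NEW (unique so far: 10)
  Token 11: 'book' -> NEW (unique so far: 11)
Unique types: ('book', 'boy', 'green', 'inside', 'lost', 'mountain', 'often', 'opened', 'rarely', 'soft', 'sold')
Vocabulary size: 11

11


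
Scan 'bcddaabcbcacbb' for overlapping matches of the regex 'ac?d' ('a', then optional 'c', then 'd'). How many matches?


Pattern: ac?d means 'a', then optional 'c', then 'd'.
Scanning 'bcddaabcbcacbb' position-by-position:
  Pos 0: window 'bcd' -> no
  Pos 1: window 'cdd' -> no
  Pos 2: window 'dda' -> no
  Pos 3: window 'daa' -> no
  Pos 4: window 'aab' -> no
  Pos 5: window 'abc' -> no
  Pos 6: window 'bcb' -> no
  Pos 7: window 'cbc' -> no
  Pos 8: window 'bca' -> no
  Pos 9: window 'cac' -> no
  Pos 10: window 'acb' -> no
  Pos 11: window 'cbb' -> no
  Pos 12: window 'bb' -> no
  Pos 13: window 'b' -> no
Total matches: 0

0


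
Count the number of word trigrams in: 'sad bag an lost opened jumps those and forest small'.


Word trigrams from [10] words:
  Trigram 1: (sad bag an)
  Trigram 2: (bag an lost)
  Trigram 3: (an lost opened)
  Trigram 4: (lost opened jumps)
  Trigram 5: (opened jumps those)
  Trigram 6: (jumps those and)
  Trigram 7: (those and forest)
  Trigram 8: (and forest small)
Total word trigrams: 10 - 2 = 8

8


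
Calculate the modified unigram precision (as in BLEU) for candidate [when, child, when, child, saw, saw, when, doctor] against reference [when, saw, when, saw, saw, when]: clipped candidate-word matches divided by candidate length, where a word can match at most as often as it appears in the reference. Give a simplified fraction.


Reference word counts: {'saw': 3, 'when': 3}
Checking each candidate word (with clipping):
  'when' -> in reference (ref count 3, used 1/3) -> match (matches: 1)
  'child' -> not in reference -> no match (matches: 1)
  'when' -> in reference (ref count 3, used 2/3) -> match (matches: 2)
  'child' -> not in reference -> no match (matches: 2)
  'saw' -> in reference (ref count 3, used 1/3) -> match (matches: 3)
  'saw' -> in reference (ref count 3, used 2/3) -> match (matches: 4)
  'when' -> in reference (ref count 3, used 3/3) -> match (matches: 5)
  'doctor' -> not in reference -> no match (matches: 5)
Clipped matches: 5, Candidate length: 8
Precision = 5/8

5/8


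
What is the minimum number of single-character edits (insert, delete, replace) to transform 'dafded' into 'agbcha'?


Building DP table for s1='dafded' (len 6) and s2='agbcha' (len 6):
       a  g  b  c  h  a
    0  1  2  3  4  5  6
  d 1  1  2  3  4  5  6
  a 2  1  2  3  4  5  5
  f 3  2  2  3  4  5  6
  d 4  3  3  3  4  5  6
  e 5  4  4  4  4  5  6
  d 6  5  5  5  5  5  6
Edit distance = dp[6][6] = 6

6


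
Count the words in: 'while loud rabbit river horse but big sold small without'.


Counting words by splitting on spaces:
  Word 1: 'while'
  Word 2: 'loud'
  Word 3: 'rabbit'
  Word 4: 'river'
  Word 5: 'horse'
  Word 6: 'but'
  Word 7: 'big'
  Word 8: 'sold'
  Word 9: 'small'
  Word 10: 'without'
Total words: 10

10


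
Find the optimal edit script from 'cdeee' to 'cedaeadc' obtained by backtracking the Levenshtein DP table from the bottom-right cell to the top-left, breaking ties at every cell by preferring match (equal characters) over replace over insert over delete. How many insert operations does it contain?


Edit distance = 5. Backtracking from cell (5, 8) with preference match > replace > insert > delete,
then listing the resulting alignment 'cdeee' -> 'cedaeadc' left to right:
  Step 1: keep 'c'
  Step 2: insert 'e' [insertion #1]
  Step 3: keep 'd'
  Step 4: insert 'a' [insertion #2]
  Step 5: keep 'e'
  Step 6: insert 'a' [insertion #3]
  Step 7: replace e->d
  Step 8: replace e->c
Total insertions: 3

3


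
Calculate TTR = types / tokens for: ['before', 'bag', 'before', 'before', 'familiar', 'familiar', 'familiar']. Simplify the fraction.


Tokens: 7
Unique types: ('bag', 'before', 'familiar') = 3
TTR = 3/7
Already in lowest terms.

3/7


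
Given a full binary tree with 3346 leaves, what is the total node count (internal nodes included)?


Leaf nodes (terminals): 3346
Internal nodes = n - 1 = 3346 - 1 = 3345
Total = leaves + internal = 3346 + 3345 = 6691

6691


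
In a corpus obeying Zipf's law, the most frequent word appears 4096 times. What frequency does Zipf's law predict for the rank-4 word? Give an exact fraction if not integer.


Zipf's law: freq(rank) = f1 / rank
f1 = 4096, rank = 4
freq = 4096 / 4
= 1024

1024


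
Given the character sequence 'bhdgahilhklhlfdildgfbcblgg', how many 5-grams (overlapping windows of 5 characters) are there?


String 'bhdgahilhklhlfdildgfbcblgg' has length L = 26.
Number of overlapping n-grams = L - n + 1
Substituting: 26 - 5 + 1 = 22

22


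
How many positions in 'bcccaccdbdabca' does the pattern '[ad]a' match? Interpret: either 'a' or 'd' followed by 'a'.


Pattern: [ad]a means either 'a' or 'd' followed by 'a'.
Scanning 'bcccaccdbdabca' position-by-position:
  Pos 0: window 'bc' -> no
  Pos 1: window 'cc' -> no
  Pos 2: window 'cc' -> no
  Pos 3: window 'ca' -> no
  Pos 4: window 'ac' -> no
  Pos 5: window 'cc' -> no
  Pos 6: window 'cd' -> no
  Pos 7: window 'db' -> no
  Pos 8: window 'bd' -> no
  Pos 9: window 'da' -> MATCH
  Pos 10: window 'ab' -> no
  Pos 11: window 'bc' -> no
  Pos 12: window 'ca' -> no
  Pos 13: window 'a' -> no
Total matches: 1

1


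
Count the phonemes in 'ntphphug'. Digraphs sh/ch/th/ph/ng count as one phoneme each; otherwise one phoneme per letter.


Parsing 'ntphphug' greedily, digraphs first:
  'n' -> consonant phoneme (phonemes so far: 1)
  't' -> consonant phoneme (phonemes so far: 2)
  'ph' -> digraph (1 consonant phoneme) (phonemes so far: 3)
  'ph' -> digraph (1 consonant phoneme) (phonemes so far: 4)
  'u' -> vowel phoneme (phonemes so far: 5)
  'g' -> consonant phoneme (phonemes so far: 6)
Total phonemes: 6

6


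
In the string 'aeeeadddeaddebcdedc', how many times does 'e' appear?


Scanning 'aeeeadddeaddebcdedc' for 'e':
  Position 1: 'e' -> MATCH (count: 1)
  Position 2: 'e' -> MATCH (count: 2)
  Position 3: 'e' -> MATCH (count: 3)
  Position 8: 'e' -> MATCH (count: 4)
  Position 12: 'e' -> MATCH (count: 5)
  Position 16: 'e' -> MATCH (count: 6)
Total occurrences of 'e': 6

6


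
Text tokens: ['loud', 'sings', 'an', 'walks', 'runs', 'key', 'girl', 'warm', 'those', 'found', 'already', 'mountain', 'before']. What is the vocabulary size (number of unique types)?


Listing all tokens and tracking unique types:
  Token 1: 'loud' -> NEW (unique so far: 1)
  Token 2: 'sings' -> NEW (unique so far: 2)
  Token 3: 'an' -> NEW (unique so far: 3)
  Token 4: 'walks' -> NEW (unique so far: 4)
  Token 5: 'runs' -> NEW (unique so far: 5)
  Token 6: 'key' -> NEW (unique so far: 6)
  Token 7: 'girl' -> NEW (unique so far: 7)
  Token 8: 'warm' -> NEW (unique so far: 8)
  Token 9: 'those' -> NEW (unique so far: 9)
  Token 10: 'found' -> NEW (unique so far: 10)
  Token 11: 'already' -> NEW (unique so far: 11)
  Token 12: 'mountain' -> NEW (unique so far: 12)
  Token 13: 'before' -> NEW (unique so far: 13)
Unique types: ('already', 'an', 'before', 'found', 'girl', 'key', 'loud', 'mountain', 'runs', 'sings', 'those', 'walks', 'warm')
Vocabulary size: 13

13


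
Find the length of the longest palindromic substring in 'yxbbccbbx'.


Scanning 'yxbbccbbx' for palindromic substrings.
Substring at positions 1-8: 'xbbccbbx'.
Check: reverse('xbbccbbx') = 'xbbccbbx' -> palindrome confirmed.
Neighbouring characters ('y' / '-') break symmetry, so it cannot extend further.
No longer palindromic substring exists; longest length = 8

8


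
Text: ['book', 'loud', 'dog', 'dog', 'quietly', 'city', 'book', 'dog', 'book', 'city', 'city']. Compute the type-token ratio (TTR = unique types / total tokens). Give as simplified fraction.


Tokens: 11
Unique types: ('book', 'city', 'dog', 'loud', 'quietly') = 5
TTR = 5/11
Already in lowest terms.

5/11


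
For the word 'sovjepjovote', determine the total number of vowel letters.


Scanning each character of 'sovjepjovote':
  Position 1: 's' -> consonant (running count: 0)
  Position 2: 'o' -> vowel (running count: 1)
  Position 3: 'v' -> consonant (running count: 1)
  Position 4: 'j' -> consonant (running count: 1)
  Position 5: 'e' -> vowel (running count: 2)
  Position 6: 'p' -> consonant (running count: 2)
  Position 7: 'j' -> consonant (running count: 2)
  Position 8: 'o' -> vowel (running count: 3)
  Position 9: 'v' -> consonant (running count: 3)
  Position 10: 'o' -> vowel (running count: 4)
  Position 11: 't' -> consonant (running count: 4)
  Position 12: 'e' -> vowel (running count: 5)
Total vowels: 5

5


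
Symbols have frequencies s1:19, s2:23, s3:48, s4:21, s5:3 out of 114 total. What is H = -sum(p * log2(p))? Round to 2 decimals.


Computing entropy H = -sum(p_i * log2(p_i)):
  s1: p = 19/114 = 0.1667, -p*log2(p) = 0.4308
  s2: p = 23/114 = 0.2018, -p*log2(p) = 0.4659
  s3: p = 48/114 = 0.4211, -p*log2(p) = 0.5254
  s4: p = 21/114 = 0.1842, -p*log2(p) = 0.4496
  s5: p = 3/114 = 0.0263, -p*log2(p) = 0.1381
H = sum of terms = 2.0098
Rounded to 2 decimals: 2.01

2.01


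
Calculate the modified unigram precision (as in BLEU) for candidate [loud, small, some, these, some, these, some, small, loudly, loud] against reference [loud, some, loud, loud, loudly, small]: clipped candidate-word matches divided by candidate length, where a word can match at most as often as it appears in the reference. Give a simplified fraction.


Reference word counts: {'loud': 3, 'loudly': 1, 'small': 1, 'some': 1}
Checking each candidate word (with clipping):
  'loud' -> in reference (ref count 3, used 1/3) -> match (matches: 1)
  'small' -> in reference (ref count 1, used 1/1) -> match (matches: 2)
  'some' -> in reference (ref count 1, used 1/1) -> match (matches: 3)
  'these' -> not in reference -> no match (matches: 3)
  'some' -> ref count 1 already used up (1/1) -> clipped, no match (matches: 3)
  'these' -> not in reference -> no match (matches: 3)
  'some' -> ref count 1 already used up (1/1) -> clipped, no match (matches: 3)
  'small' -> ref count 1 already used up (1/1) -> clipped, no match (matches: 3)
  'loudly' -> in reference (ref count 1, used 1/1) -> match (matches: 4)
  'loud' -> in reference (ref count 3, used 2/3) -> match (matches: 5)
Clipped matches: 5, Candidate length: 10
Precision = 5/10 = 1/2

1/2


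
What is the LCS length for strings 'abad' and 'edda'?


DP table for LCS of 'abad' and 'edda':
       e  d  d  a
    0  0  0  0  0
  a 0  0  0  0  1
  b 0  0  0  0  1
  a 0  0  0  0  1
  d 0  0  1  1  1
LCS: 'a'
LCS length = 1

1


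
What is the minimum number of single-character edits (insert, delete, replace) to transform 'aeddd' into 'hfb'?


Building DP table for s1='aeddd' (len 5) and s2='hfb' (len 3):
       h  f  b
    0  1  2  3
  a 1  1  2  3
  e 2  2  2  3
  d 3  3  3  3
  d 4  4  4  4
  d 5  5  5  5
Edit distance = dp[5][3] = 5

5


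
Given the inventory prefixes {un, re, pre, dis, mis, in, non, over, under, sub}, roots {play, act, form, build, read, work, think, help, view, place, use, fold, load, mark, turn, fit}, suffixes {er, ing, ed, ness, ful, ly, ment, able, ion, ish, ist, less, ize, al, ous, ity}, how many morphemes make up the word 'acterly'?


Segmenting 'acterly' against the inventory:
  'act' -> root (morpheme 1)
  'er' -> suffix (morpheme 2)
  'ly' -> suffix (morpheme 3)
Total morphemes: 3

3


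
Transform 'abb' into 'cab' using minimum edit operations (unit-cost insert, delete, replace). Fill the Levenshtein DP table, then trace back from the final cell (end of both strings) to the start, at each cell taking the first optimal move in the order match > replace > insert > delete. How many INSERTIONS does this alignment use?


Edit distance = 2. Backtracking from cell (3, 3) with preference match > replace > insert > delete,
then listing the resulting alignment 'abb' -> 'cab' left to right:
  Step 1: replace a->c
  Step 2: replace b->a
  Step 3: keep 'b'
Total insertions: 0

0


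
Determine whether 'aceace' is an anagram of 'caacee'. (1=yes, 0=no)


Sort characters of 'aceace': 'aaccee'
Sort characters of 'caacee': 'aaccee'
Sorted forms match -> they ARE anagrams
Result: 1

1


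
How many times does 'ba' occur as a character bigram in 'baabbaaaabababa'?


Scanning 'baabbaaaabababa' for bigram 'ba':
  Position 0: 'ba' -> MATCH
  Position 1: 'aa' -> no
  Position 2: 'ab' -> no
  Position 3: 'bb' -> no
  Position 4: 'ba' -> MATCH
  Position 5: 'aa' -> no
  Position 6: 'aa' -> no
  Position 7: 'aa' -> no
  Position 8: 'ab' -> no
  Position 9: 'ba' -> MATCH
  Position 10: 'ab' -> no
  Position 11: 'ba' -> MATCH
  Position 12: 'ab' -> no
  Position 13: 'ba' -> MATCH
Total matches: 5

5


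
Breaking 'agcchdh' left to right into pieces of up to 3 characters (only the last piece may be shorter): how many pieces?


'agcchdh' has 7 characters.
Chunking with max size 3:
  Chunk 1: 'agc' (positions 0-2)
  Chunk 2: 'chd' (positions 3-5)
  Chunk 3: 'h' (positions 6-6)
Total chunks: ceil(7 / 3) = 3

3


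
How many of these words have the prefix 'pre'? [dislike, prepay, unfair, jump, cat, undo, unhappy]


Checking each word for prefix 'pre':
  'dislike' -> no (count: 0)
  'prepay' -> YES, starts with 'pre' (count: 1)
  'unfair' -> no (count: 1)
  'jump' -> no (count: 1)
  'cat' -> no (count: 1)
  'undo' -> no (count: 1)
  'unhappy' -> no (count: 1)
Total with prefix 'pre': 1

1


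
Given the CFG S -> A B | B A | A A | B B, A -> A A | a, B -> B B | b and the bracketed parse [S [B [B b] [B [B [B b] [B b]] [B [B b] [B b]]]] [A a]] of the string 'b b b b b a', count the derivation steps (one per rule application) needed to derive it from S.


Every bracketed nonterminal node [X ...] in the tree is produced by exactly one rule application.
Reading the tree off as a leftmost derivation:
  Step 1: S  =>  B A   (applied S -> B A)
  Step 2: B A  =>  B B A   (applied B -> B B)
  Step 3: B B A  =>  b B A   (applied B -> b)
  Step 4: b B A  =>  b B B A   (applied B -> B B)
  Step 5: b B B A  =>  b B B B A   (applied B -> B B)
  Step 6: b B B B A  =>  b b B B A   (applied B -> b)
  Step 7: b b B B A  =>  b b b B A   (applied B -> b)
  Step 8: b b b B A  =>  b b b B B A   (applied B -> B B)
  Step 9: b b b B B A  =>  b b b b B A   (applied B -> b)
  Step 10: b b b b B A  =>  b b b b b A   (applied B -> b)
  Step 11: b b b b b A  =>  b b b b b a   (applied A -> a)
Final yield: b b b b b a
Total rewrite steps: 11

11


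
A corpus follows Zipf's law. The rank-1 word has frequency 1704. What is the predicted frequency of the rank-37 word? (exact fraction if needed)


Zipf's law: freq(rank) = f1 / rank
f1 = 1704, rank = 37
freq = 1704 / 37
GCD(1704, 37) = 1
Simplified: 1704/37

1704/37


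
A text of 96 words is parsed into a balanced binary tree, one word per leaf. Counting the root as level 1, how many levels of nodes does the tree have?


In a balanced binary tree with n leaves the deepest leaf is ceil(log2(n)) edges below the root,
so counting node levels inclusive of root and leaves gives ceil(log2(n)) + 1 levels.
log2(96) = 6.5850
ceil(6.5850) = 7
levels = 7 + 1 = 8

8


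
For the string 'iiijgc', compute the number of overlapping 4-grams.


String 'iiijgc' has length L = 6.
Number of overlapping n-grams = L - n + 1
Substituting: 6 - 4 + 1 = 3

3


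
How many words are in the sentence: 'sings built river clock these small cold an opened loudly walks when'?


Counting words by splitting on spaces:
  Word 1: 'sings'
  Word 2: 'built'
  Word 3: 'river'
  Word 4: 'clock'
  Word 5: 'these'
  Word 6: 'small'
  Word 7: 'cold'
  Word 8: 'an'
  Word 9: 'opened'
  Word 10: 'loudly'
  Word 11: 'walks'
  Word 12: 'when'
Total words: 12

12


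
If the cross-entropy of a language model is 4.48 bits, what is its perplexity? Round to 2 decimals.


Perplexity formula: PP = 2^H
H = 4.48
PP = 2^4.48
Decompose: 2^4.48 = 2^4 * 2^0.48
2^4 = 16, 2^0.48 ~ 1.3947437
PP ~ 16 * 1.3947437 = 22.3158992
Rounded to 2 decimals: 22.32

22.32


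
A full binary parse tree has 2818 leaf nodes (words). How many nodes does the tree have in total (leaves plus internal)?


Leaf nodes (terminals): 2818
Internal nodes = n - 1 = 2818 - 1 = 2817
Total = leaves + internal = 2818 + 2817 = 5635

5635


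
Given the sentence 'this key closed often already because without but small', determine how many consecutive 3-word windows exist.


Word trigrams from [9] words:
  Trigram 1: (this key closed)
  Trigram 2: (key closed often)
  Trigram 3: (closed often already)
  Trigram 4: (often already because)
  Trigram 5: (already because without)
  Trigram 6: (because without but)
  Trigram 7: (without but small)
Total word trigrams: 9 - 2 = 7

7


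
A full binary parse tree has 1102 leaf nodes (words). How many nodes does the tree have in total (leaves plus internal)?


Leaf nodes (terminals): 1102
Internal nodes = n - 1 = 1102 - 1 = 1101
Total = leaves + internal = 1102 + 1101 = 2203

2203


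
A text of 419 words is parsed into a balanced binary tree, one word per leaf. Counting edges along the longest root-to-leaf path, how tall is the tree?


In a balanced binary tree with n leaves the deepest leaf is ceil(log2(n)) edges below the root.
log2(419) = 8.7108
ceil(8.7108) = 9
height (edges) = 9

9


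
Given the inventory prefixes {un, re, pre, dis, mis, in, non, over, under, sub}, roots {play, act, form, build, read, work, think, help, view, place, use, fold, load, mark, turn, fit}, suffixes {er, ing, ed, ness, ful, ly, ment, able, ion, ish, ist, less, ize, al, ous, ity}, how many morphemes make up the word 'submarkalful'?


Segmenting 'submarkalful' against the inventory:
  'sub' -> prefix (morpheme 1)
  'mark' -> root (morpheme 2)
  'al' -> suffix (morpheme 3)
  'ful' -> suffix (morpheme 4)
Total morphemes: 4

4


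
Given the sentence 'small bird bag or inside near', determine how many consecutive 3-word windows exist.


Word trigrams from [6] words:
  Trigram 1: (small bird bag)
  Trigram 2: (bird bag or)
  Trigram 3: (bag or inside)
  Trigram 4: (or inside near)
Total word trigrams: 6 - 2 = 4

4


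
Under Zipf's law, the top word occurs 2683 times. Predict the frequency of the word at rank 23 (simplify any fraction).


Zipf's law: freq(rank) = f1 / rank
f1 = 2683, rank = 23
freq = 2683 / 23
GCD(2683, 23) = 1
Simplified: 2683/23

2683/23


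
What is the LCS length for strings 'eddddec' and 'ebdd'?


DP table for LCS of 'eddddec' and 'ebdd':
       e  b  d  d
    0  0  0  0  0
  e 0  1  1  1  1
  d 0  1  1  2  2
  d 0  1  1  2  3
  d 0  1  1  2  3
  d 0  1  1  2  3
  e 0  1  1  2  3
  c 0  1  1  2  3
LCS: 'edd'
LCS length = 3

3


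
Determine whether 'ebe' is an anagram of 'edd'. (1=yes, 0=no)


Sort characters of 'ebe': 'bee'
Sort characters of 'edd': 'dde'
Sorted forms differ -> they are NOT anagrams
Result: 0

0


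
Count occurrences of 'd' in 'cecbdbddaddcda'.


Scanning 'cecbdbddaddcda' for 'd':
  Position 4: 'd' -> MATCH (count: 1)
  Position 6: 'd' -> MATCH (count: 2)
  Position 7: 'd' -> MATCH (count: 3)
  Position 9: 'd' -> MATCH (count: 4)
  Position 10: 'd' -> MATCH (count: 5)
  Position 12: 'd' -> MATCH (count: 6)
Total occurrences of 'd': 6

6


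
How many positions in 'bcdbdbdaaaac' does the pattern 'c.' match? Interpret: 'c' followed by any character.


Pattern: c. means 'c' followed by any character.
Scanning 'bcdbdbdaaaac' position-by-position:
  Pos 0: window 'bc' -> no
  Pos 1: window 'cd' -> MATCH
  Pos 2: window 'db' -> no
  Pos 3: window 'bd' -> no
  Pos 4: window 'db' -> no
  Pos 5: window 'bd' -> no
  Pos 6: window 'da' -> no
  Pos 7: window 'aa' -> no
  Pos 8: window 'aa' -> no
  Pos 9: window 'aa' -> no
  Pos 10: window 'ac' -> no
  Pos 11: window 'c' -> no
Total matches: 1

1


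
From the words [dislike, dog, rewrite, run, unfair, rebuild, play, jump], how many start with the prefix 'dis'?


Checking each word for prefix 'dis':
  'dislike' -> YES, starts with 'dis' (count: 1)
  'dog' -> no (count: 1)
  'rewrite' -> no (count: 1)
  'run' -> no (count: 1)
  'unfair' -> no (count: 1)
  'rebuild' -> no (count: 1)
  'play' -> no (count: 1)
  'jump' -> no (count: 1)
Total with prefix 'dis': 1

1


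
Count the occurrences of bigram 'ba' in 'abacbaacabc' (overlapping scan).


Scanning 'abacbaacabc' for bigram 'ba':
  Position 0: 'ab' -> no
  Position 1: 'ba' -> MATCH
  Position 2: 'ac' -> no
  Position 3: 'cb' -> no
  Position 4: 'ba' -> MATCH
  Position 5: 'aa' -> no
  Position 6: 'ac' -> no
  Position 7: 'ca' -> no
  Position 8: 'ab' -> no
  Position 9: 'bc' -> no
Total matches: 2

2


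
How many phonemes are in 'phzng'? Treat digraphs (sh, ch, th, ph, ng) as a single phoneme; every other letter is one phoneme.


Parsing 'phzng' greedily, digraphs first:
  'ph' -> digraph (1 consonant phoneme) (phonemes so far: 1)
  'z' -> consonant phoneme (phonemes so far: 2)
  'ng' -> digraph (1 consonant phoneme) (phonemes so far: 3)
Total phonemes: 3

3


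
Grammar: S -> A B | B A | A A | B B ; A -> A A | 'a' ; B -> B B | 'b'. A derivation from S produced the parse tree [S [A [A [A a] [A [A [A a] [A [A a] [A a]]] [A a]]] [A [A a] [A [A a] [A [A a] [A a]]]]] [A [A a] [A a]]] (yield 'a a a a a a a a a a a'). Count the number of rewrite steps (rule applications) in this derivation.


Every bracketed nonterminal node [X ...] in the tree is produced by exactly one rule application.
Reading the tree off as a leftmost derivation:
  Step 1: S  =>  A A   (applied S -> A A)
  Step 2: A A  =>  A A A   (applied A -> A A)
  Step 3: A A A  =>  A A A A   (applied A -> A A)
  Step 4: A A A A  =>  a A A A   (applied A -> a)
  Step 5: a A A A  =>  a A A A A   (applied A -> A A)
  Step 6: a A A A A  =>  a A A A A A   (applied A -> A A)
  Step 7: a A A A A A  =>  a a A A A A   (applied A -> a)
  Step 8: a a A A A A  =>  a a A A A A A   (applied A -> A A)
  Step 9: a a A A A A A  =>  a a a A A A A   (applied A -> a)
  Step 10: a a a A A A A  =>  a a a a A A A   (applied A -> a)
  Step 11: a a a a A A A  =>  a a a a a A A   (applied A -> a)
  Step 12: a a a a a A A  =>  a a a a a A A A   (applied A -> A A)
  Step 13: a a a a a A A A  =>  a a a a a a A A   (applied A -> a)
  Step 14: a a a a a a A A  =>  a a a a a a A A A   (applied A -> A A)
  Step 15: a a a a a a A A A  =>  a a a a a a a A A   (applied A -> a)
  Step 16: a a a a a a a A A  =>  a a a a a a a A A A   (applied A -> A A)
  Step 17: a a a a a a a A A A  =>  a a a a a a a a A A   (applied A -> a)
  Step 18: a a a a a a a a A A  =>  a a a a a a a a a A   (applied A -> a)
  Step 19: a a a a a a a a a A  =>  a a a a a a a a a A A   (applied A -> A A)
  Step 20: a a a a a a a a a A A  =>  a a a a a a a a a a A   (applied A -> a)
  Step 21: a a a a a a a a a a A  =>  a a a a a a a a a a a   (applied A -> a)
Final yield: a a a a a a a a a a a
Total rewrite steps: 21

21


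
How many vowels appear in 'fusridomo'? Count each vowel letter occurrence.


Scanning each character of 'fusridomo':
  Position 1: 'f' -> consonant (running count: 0)
  Position 2: 'u' -> vowel (running count: 1)
  Position 3: 's' -> consonant (running count: 1)
  Position 4: 'r' -> consonant (running count: 1)
  Position 5: 'i' -> vowel (running count: 2)
  Position 6: 'd' -> consonant (running count: 2)
  Position 7: 'o' -> vowel (running count: 3)
  Position 8: 'm' -> consonant (running count: 3)
  Position 9: 'o' -> vowel (running count: 4)
Total vowels: 4

4


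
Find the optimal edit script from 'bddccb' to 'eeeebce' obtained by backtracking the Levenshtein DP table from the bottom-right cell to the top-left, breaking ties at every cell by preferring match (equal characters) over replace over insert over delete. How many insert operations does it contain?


Edit distance = 6. Backtracking from cell (6, 7) with preference match > replace > insert > delete,
then listing the resulting alignment 'bddccb' -> 'eeeebce' left to right:
  Step 1: insert 'e' [insertion #1]
  Step 2: replace b->e
  Step 3: replace d->e
  Step 4: replace d->e
  Step 5: replace c->b
  Step 6: keep 'c'
  Step 7: replace b->e
Total insertions: 1

1


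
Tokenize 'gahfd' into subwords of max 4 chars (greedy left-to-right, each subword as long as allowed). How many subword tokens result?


'gahfd' has 5 characters.
Chunking with max size 4:
  Chunk 1: 'gahf' (positions 0-3)
  Chunk 2: 'd' (positions 4-4)
Total chunks: ceil(5 / 4) = 2

2


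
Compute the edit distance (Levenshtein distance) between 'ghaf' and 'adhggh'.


Building DP table for s1='ghaf' (len 4) and s2='adhggh' (len 6):
       a  d  h  g  g  h
    0  1  2  3  4  5  6
  g 1  1  2  3  3  4  5
  h 2  2  2  2  3  4  4
  a 3  2  3  3  3  4  5
  f 4  3  3  4  4  4  5
Edit distance = dp[4][6] = 5

5


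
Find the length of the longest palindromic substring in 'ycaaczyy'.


Scanning 'ycaaczyy' for palindromic substrings.
Substring at positions 1-4: 'caac'.
Check: reverse('caac') = 'caac' -> palindrome confirmed.
Neighbouring characters ('y' / 'z') break symmetry, so it cannot extend further.
No longer palindromic substring exists; longest length = 4

4


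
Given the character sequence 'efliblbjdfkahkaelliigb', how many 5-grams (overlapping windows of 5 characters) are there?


String 'efliblbjdfkahkaelliigb' has length L = 22.
Number of overlapping n-grams = L - n + 1
Substituting: 22 - 5 + 1 = 18

18


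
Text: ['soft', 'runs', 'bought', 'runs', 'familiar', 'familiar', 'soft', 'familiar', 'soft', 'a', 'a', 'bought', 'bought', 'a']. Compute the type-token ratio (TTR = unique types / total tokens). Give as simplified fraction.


Tokens: 14
Unique types: ('a', 'bought', 'familiar', 'runs', 'soft') = 5
TTR = 5/14
Already in lowest terms.

5/14


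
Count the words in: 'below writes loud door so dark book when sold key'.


Counting words by splitting on spaces:
  Word 1: 'below'
  Word 2: 'writes'
  Word 3: 'loud'
  Word 4: 'door'
  Word 5: 'so'
  Word 6: 'dark'
  Word 7: 'book'
  Word 8: 'when'
  Word 9: 'sold'
  Word 10: 'key'
Total words: 10

10


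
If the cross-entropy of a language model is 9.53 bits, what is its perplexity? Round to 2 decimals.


Perplexity formula: PP = 2^H
H = 9.53
PP = 2^9.53
Decompose: 2^9.53 = 2^9 * 2^0.53
2^9 = 512, 2^0.53 ~ 1.4439292
PP ~ 512 * 1.4439292 = 739.2917504
Rounded to 2 decimals: 739.29

739.29


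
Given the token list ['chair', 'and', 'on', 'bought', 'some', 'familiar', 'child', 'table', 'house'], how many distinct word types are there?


Listing all tokens and tracking unique types:
  Token 1: 'chair' -> NEW (unique so far: 1)
  Token 2: 'and' -> NEW (unique so far: 2)
  Token 3: 'on' -> NEW (unique so far: 3)
  Token 4: 'bought' -> NEW (unique so far: 4)
  Token 5: 'some' -> NEW (unique so far: 5)
  Token 6: 'familiar' -> NEW (unique so far: 6)
  Token 7: 'child' -> NEW (unique so far: 7)
  Token 8: 'table' -> NEW (unique so far: 8)
  Token 9: 'house' -> NEW (unique so far: 9)
Unique types: ('and', 'bought', 'chair', 'child', 'familiar', 'house', 'on', 'some', 'table')
Vocabulary size: 9

9


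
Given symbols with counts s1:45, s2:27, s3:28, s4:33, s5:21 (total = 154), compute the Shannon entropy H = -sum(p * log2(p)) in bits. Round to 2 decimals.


Computing entropy H = -sum(p_i * log2(p_i)):
  s1: p = 45/154 = 0.2922, -p*log2(p) = 0.5186
  s2: p = 27/154 = 0.1753, -p*log2(p) = 0.4404
  s3: p = 28/154 = 0.1818, -p*log2(p) = 0.4472
  s4: p = 33/154 = 0.2143, -p*log2(p) = 0.4762
  s5: p = 21/154 = 0.1364, -p*log2(p) = 0.3920
H = sum of terms = 2.2744
Rounded to 2 decimals: 2.27

2.27


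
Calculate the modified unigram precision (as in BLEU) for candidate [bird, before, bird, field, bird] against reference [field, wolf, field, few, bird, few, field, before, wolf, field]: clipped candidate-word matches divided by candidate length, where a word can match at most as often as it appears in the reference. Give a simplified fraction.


Reference word counts: {'before': 1, 'bird': 1, 'few': 2, 'field': 4, 'wolf': 2}
Checking each candidate word (with clipping):
  'bird' -> in reference (ref count 1, used 1/1) -> match (matches: 1)
  'before' -> in reference (ref count 1, used 1/1) -> match (matches: 2)
  'bird' -> ref count 1 already used up (1/1) -> clipped, no match (matches: 2)
  'field' -> in reference (ref count 4, used 1/4) -> match (matches: 3)
  'bird' -> ref count 1 already used up (1/1) -> clipped, no match (matches: 3)
Clipped matches: 3, Candidate length: 5
Precision = 3/5

3/5


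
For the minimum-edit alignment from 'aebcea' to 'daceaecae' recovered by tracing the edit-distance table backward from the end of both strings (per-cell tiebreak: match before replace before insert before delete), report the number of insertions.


Edit distance = 6. Backtracking from cell (6, 9) with preference match > replace > insert > delete,
then listing the resulting alignment 'aebcea' -> 'daceaecae' left to right:
  Step 1: insert 'd' [insertion #1]
  Step 2: keep 'a'
  Step 3: insert 'c' [insertion #2]
  Step 4: keep 'e'
  Step 5: insert 'a' [insertion #3]
  Step 6: replace b->e
  Step 7: keep 'c'
  Step 8: replace e->a
  Step 9: replace a->e
Total insertions: 3

3


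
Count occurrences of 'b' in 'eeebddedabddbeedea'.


Scanning 'eeebddedabddbeedea' for 'b':
  Position 3: 'b' -> MATCH (count: 1)
  Position 9: 'b' -> MATCH (count: 2)
  Position 12: 'b' -> MATCH (count: 3)
Total occurrences of 'b': 3

3


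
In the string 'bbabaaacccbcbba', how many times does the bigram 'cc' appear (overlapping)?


Scanning 'bbabaaacccbcbba' for bigram 'cc':
  Position 0: 'bb' -> no
  Position 1: 'ba' -> no
  Position 2: 'ab' -> no
  Position 3: 'ba' -> no
  Position 4: 'aa' -> no
  Position 5: 'aa' -> no
  Position 6: 'ac' -> no
  Position 7: 'cc' -> MATCH
  Position 8: 'cc' -> MATCH
  Position 9: 'cb' -> no
  Position 10: 'bc' -> no
  Position 11: 'cb' -> no
  Position 12: 'bb' -> no
  Position 13: 'ba' -> no
Total matches: 2

2


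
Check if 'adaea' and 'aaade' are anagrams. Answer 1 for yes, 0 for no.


Sort characters of 'adaea': 'aaade'
Sort characters of 'aaade': 'aaade'
Sorted forms match -> they ARE anagrams
Result: 1

1


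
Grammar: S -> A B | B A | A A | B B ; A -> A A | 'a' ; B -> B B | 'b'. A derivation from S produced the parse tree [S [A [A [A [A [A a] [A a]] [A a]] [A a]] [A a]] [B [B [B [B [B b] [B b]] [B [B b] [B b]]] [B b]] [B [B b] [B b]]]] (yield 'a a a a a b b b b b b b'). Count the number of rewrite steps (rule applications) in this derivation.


Every bracketed nonterminal node [X ...] in the tree is produced by exactly one rule application.
Reading the tree off as a leftmost derivation:
  Step 1: S  =>  A B   (applied S -> A B)
  Step 2: A B  =>  A A B   (applied A -> A A)
  Step 3: A A B  =>  A A A B   (applied A -> A A)
  Step 4: A A A B  =>  A A A A B   (applied A -> A A)
  Step 5: A A A A B  =>  A A A A A B   (applied A -> A A)
  Step 6: A A A A A B  =>  a A A A A B   (applied A -> a)
  Step 7: a A A A A B  =>  a a A A A B   (applied A -> a)
  Step 8: a a A A A B  =>  a a a A A B   (applied A -> a)
  Step 9: a a a A A B  =>  a a a a A B   (applied A -> a)
  Step 10: a a a a A B  =>  a a a a a B   (applied A -> a)
  Step 11: a a a a a B  =>  a a a a a B B   (applied B -> B B)
  Step 12: a a a a a B B  =>  a a a a a B B B   (applied B -> B B)
  Step 13: a a a a a B B B  =>  a a a a a B B B B   (applied B -> B B)
  Step 14: a a a a a B B B B  =>  a a a a a B B B B B   (applied B -> B B)
  Step 15: a a a a a B B B B B  =>  a a a a a b B B B B   (applied B -> b)
  Step 16: a a a a a b B B B B  =>  a a a a a b b B B B   (applied B -> b)
  Step 17: a a a a a b b B B B  =>  a a a a a b b B B B B   (applied B -> B B)
  Step 18: a a a a a b b B B B B  =>  a a a a a b b b B B B   (applied B -> b)
  Step 19: a a a a a b b b B B B  =>  a a a a a b b b b B B   (applied B -> b)
  Step 20: a a a a a b b b b B B  =>  a a a a a b b b b b B   (applied B -> b)
  Step 21: a a a a a b b b b b B  =>  a a a a a b b b b b B B   (applied B -> B B)
  Step 22: a a a a a b b b b b B B  =>  a a a a a b b b b b b B   (applied B -> b)
  Step 23: a a a a a b b b b b b B  =>  a a a a a b b b b b b b   (applied B -> b)
Final yield: a a a a a b b b b b b b
Total rewrite steps: 23

23


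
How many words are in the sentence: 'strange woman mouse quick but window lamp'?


Counting words by splitting on spaces:
  Word 1: 'strange'
  Word 2: 'woman'
  Word 3: 'mouse'
  Word 4: 'quick'
  Word 5: 'but'
  Word 6: 'window'
  Word 7: 'lamp'
Total words: 7

7


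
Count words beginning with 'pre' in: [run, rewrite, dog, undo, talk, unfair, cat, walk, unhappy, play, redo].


Checking each word for prefix 'pre':
  'run' -> no (count: 0)
  'rewrite' -> no (count: 0)
  'dog' -> no (count: 0)
  'undo' -> no (count: 0)
  'talk' -> no (count: 0)
  'unfair' -> no (count: 0)
  'cat' -> no (count: 0)
  'walk' -> no (count: 0)
  'unhappy' -> no (count: 0)
  'play' -> no (count: 0)
  'redo' -> no (count: 0)
Total with prefix 'pre': 0

0


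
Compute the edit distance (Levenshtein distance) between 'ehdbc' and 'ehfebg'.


Building DP table for s1='ehdbc' (len 5) and s2='ehfebg' (len 6):
       e  h  f  e  b  g
    0  1  2  3  4  5  6
  e 1  0  1  2  3  4  5
  h 2  1  0  1  2  3  4
  d 3  2  1  1  2  3  4
  b 4  3  2  2  2  2  3
  c 5  4  3  3  3  3  3
Edit distance = dp[5][6] = 3

3


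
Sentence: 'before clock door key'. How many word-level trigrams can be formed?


Word trigrams from [4] words:
  Trigram 1: (before clock door)
  Trigram 2: (clock door key)
Total word trigrams: 4 - 2 = 2

2


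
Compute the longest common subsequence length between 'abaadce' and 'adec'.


DP table for LCS of 'abaadce' and 'adec':
       a  d  e  c
    0  0  0  0  0
  a 0  1  1  1  1
  b 0  1  1  1  1
  a 0  1  1  1  1
  a 0  1  1  1  1
  d 0  1  2  2  2
  c 0  1  2  2  3
  e 0  1  2  3  3
LCS: 'adc'
LCS length = 3

3
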